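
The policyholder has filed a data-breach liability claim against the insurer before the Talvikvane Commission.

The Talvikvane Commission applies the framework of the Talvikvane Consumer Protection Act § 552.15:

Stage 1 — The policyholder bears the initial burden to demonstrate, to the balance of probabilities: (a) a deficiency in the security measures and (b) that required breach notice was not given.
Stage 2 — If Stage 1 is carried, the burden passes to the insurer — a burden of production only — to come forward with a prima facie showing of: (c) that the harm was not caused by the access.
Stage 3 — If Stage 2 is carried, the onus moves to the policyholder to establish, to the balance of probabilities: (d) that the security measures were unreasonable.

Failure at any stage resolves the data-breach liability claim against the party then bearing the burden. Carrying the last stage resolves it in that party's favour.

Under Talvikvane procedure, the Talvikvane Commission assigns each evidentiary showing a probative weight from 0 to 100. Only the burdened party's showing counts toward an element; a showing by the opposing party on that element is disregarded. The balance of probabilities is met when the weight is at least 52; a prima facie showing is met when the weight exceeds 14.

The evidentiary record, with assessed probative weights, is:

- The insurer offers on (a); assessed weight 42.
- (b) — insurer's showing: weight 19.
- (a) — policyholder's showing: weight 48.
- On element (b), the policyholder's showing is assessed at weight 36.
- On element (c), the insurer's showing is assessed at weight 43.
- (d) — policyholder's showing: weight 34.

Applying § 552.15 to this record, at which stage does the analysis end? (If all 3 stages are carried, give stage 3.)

stage 1

Stage 1 — burden on policyholder; standard: the balance of probabilities (weight is at least 52).
    (a): 48 (insurer's 42 disregarded) < 52 [not met]
    (b): 36 (insurer's 19 disregarded) < 52 [not met]
  The policyholder does not carry Stage 1.
The analysis ends at Stage 1; the insurer prevails.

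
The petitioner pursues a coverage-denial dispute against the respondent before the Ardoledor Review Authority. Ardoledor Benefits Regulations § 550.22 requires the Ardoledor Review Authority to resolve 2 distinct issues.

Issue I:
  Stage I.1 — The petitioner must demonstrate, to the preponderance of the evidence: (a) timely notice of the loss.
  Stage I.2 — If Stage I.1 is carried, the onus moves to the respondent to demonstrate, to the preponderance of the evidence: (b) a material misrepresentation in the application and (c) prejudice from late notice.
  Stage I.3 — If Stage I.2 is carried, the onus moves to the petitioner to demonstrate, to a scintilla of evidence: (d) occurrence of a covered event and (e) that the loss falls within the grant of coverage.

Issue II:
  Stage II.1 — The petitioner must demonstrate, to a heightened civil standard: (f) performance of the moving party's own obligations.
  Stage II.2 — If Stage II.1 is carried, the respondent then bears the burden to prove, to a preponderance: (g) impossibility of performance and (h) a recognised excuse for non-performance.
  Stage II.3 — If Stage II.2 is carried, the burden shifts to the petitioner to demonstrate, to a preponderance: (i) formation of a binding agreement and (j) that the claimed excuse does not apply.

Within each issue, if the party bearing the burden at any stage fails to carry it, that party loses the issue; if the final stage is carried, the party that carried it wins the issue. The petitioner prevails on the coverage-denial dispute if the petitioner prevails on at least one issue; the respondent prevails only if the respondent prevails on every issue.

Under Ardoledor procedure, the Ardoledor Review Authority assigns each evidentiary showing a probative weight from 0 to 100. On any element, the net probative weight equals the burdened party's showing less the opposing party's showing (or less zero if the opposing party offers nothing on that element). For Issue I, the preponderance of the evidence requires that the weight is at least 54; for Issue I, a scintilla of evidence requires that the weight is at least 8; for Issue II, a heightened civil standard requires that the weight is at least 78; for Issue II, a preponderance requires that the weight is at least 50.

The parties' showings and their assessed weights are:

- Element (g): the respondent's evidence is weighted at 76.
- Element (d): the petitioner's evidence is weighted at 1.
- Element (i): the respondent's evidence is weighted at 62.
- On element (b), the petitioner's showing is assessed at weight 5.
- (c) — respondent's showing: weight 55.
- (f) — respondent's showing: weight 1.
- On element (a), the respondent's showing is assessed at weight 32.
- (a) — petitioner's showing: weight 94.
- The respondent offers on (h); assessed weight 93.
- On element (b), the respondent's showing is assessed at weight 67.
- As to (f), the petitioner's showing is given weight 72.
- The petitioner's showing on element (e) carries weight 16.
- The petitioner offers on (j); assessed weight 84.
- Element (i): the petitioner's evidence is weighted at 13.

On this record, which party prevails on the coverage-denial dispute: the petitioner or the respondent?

— Issue I —
At Stage I.1 the petitioner must meet the preponderance of the evidence (weight is at least 54): on (a) the weight is 94 less the opposing 32 gives net 62, which does reach 54, so (a) meets the standard.
  The petitioner carries Stage I.1; the respondent now bears the burden.
At Stage I.2 the respondent must meet the preponderance of the evidence (weight is at least 54): on (b) the weight is 67 less the opposing 5 gives net 62, which does reach 54, so (b) meets the standard; on (c) the weight is 55, ≥ 54, so (c) meets the standard.
  Stage I.2 is satisfied; the onus moves to the petitioner.
At Stage I.3 the petitioner must meet a scintilla of evidence (weight is at least 8): on (d) the weight is 1, which does not reach 8, so (d) does not meet the standard; on (e) the weight is 16, which does reach 8, so (e) meets the standard.
  Not every element is met, so the petitioner fails to carry Stage I.3.
So the respondent prevails on this issue.
— Issue II —
Stage II.1 (petitioner, a heightened civil standard, weight is at least 78): (f) net 72−1=71 < 78 — fails.
  The petitioner does not carry Stage II.1.
So the respondent prevails on this issue.
Per-issue: Issue I → respondent; Issue II → respondent. The petitioner must prevail on at least one issue; overall, the respondent prevails.

respondent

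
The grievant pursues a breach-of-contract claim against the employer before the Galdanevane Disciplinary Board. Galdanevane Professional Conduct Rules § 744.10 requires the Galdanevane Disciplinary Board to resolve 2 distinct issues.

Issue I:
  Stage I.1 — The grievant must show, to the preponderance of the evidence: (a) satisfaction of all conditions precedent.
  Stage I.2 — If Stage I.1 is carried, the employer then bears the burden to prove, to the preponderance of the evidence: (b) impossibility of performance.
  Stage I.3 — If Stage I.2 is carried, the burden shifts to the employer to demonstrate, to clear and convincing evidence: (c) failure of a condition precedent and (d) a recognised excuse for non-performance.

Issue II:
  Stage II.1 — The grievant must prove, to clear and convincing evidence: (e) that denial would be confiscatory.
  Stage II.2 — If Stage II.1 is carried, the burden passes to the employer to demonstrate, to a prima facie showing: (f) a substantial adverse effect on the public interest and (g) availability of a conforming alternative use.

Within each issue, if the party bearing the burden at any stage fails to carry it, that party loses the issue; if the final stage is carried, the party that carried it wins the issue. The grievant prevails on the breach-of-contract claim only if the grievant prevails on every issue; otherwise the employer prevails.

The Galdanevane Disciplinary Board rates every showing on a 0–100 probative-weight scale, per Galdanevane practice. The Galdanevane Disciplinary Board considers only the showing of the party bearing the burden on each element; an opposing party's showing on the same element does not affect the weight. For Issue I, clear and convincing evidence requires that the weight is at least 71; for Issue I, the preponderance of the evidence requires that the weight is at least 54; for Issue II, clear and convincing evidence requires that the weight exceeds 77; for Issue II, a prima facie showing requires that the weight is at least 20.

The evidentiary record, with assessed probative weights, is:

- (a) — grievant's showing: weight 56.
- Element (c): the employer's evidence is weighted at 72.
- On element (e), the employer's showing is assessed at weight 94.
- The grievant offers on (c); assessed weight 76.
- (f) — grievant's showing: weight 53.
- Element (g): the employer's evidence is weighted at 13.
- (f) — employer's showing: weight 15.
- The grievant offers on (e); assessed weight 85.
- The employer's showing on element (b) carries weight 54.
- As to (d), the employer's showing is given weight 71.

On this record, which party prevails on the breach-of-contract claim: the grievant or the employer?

employer

— Issue I —
Stage I.1 (grievant, the preponderance of the evidence, weight is at least 54): (a) 56 ≥ 54 — meets.
  The grievant carries Stage I.1; the employer now bears the burden.
Stage I.2 (employer, the preponderance of the evidence, weight is at least 54): (b) 54 ≥ 54 — meets.
  All elements met. The employer retains the burden for Stage I.3.
Stage I.3 (employer, clear and convincing evidence, weight is at least 71): (c) 72 (grievant's 76 disregarded) ≥ 71 — meets; (d) 71 ≥ 71 — meets.
  Stage I.3 carried; the final stage is satisfied.
With every stage satisfied, the employer prevails on this issue.
— Issue II —
Stage II.1 (grievant, clear and convincing evidence, weight exceeds 77): (e) 85 (employer's 94 disregarded) > 77 — meets.
  All elements met. The burden passes to the employer.
Stage II.2 (employer, a prima facie showing, weight is at least 20): (f) 15 (grievant's 53 disregarded) < 20 — fails; (g) 13 < 20 — fails.
  Stage II.2 not carried; the employer fails its burden.
The analysis ends at Stage II.2; the grievant prevails on this issue.
Per-issue: Issue I → employer; Issue II → grievant. The grievant must prevail on every issue; overall, the employer prevails.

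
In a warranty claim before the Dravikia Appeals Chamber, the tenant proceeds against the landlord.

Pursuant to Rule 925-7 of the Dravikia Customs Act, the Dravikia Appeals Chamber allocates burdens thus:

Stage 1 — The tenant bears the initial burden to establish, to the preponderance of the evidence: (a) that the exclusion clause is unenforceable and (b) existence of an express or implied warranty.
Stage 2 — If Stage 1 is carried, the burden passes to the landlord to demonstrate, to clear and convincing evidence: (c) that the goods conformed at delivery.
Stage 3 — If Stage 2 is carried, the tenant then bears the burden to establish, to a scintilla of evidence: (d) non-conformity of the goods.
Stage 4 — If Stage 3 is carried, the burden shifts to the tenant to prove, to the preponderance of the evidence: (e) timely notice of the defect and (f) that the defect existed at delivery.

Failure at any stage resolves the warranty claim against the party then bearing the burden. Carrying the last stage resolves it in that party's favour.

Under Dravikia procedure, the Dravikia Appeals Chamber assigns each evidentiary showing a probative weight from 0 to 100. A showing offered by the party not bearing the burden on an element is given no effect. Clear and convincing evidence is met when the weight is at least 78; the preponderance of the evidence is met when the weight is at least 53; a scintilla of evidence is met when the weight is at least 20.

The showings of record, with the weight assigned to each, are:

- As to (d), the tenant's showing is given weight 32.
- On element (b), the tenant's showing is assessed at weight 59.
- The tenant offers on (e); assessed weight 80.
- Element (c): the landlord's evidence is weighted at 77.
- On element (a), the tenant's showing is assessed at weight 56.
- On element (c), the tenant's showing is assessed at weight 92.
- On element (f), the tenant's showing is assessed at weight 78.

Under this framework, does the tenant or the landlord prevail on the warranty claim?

tenant

Stage 1 (tenant, the preponderance of the evidence, weight is at least 53): (a) 56 ≥ 53 — meets; (b) 59 ≥ 53 — meets.
  Stage 1 is satisfied; the onus moves to the landlord.
Stage 2 (landlord, clear and convincing evidence, weight is at least 78): (c) 77 (tenant's 92 disregarded) < 78 — fails.
  Not every element is met, so the landlord fails to carry Stage 2.
The tenant prevails.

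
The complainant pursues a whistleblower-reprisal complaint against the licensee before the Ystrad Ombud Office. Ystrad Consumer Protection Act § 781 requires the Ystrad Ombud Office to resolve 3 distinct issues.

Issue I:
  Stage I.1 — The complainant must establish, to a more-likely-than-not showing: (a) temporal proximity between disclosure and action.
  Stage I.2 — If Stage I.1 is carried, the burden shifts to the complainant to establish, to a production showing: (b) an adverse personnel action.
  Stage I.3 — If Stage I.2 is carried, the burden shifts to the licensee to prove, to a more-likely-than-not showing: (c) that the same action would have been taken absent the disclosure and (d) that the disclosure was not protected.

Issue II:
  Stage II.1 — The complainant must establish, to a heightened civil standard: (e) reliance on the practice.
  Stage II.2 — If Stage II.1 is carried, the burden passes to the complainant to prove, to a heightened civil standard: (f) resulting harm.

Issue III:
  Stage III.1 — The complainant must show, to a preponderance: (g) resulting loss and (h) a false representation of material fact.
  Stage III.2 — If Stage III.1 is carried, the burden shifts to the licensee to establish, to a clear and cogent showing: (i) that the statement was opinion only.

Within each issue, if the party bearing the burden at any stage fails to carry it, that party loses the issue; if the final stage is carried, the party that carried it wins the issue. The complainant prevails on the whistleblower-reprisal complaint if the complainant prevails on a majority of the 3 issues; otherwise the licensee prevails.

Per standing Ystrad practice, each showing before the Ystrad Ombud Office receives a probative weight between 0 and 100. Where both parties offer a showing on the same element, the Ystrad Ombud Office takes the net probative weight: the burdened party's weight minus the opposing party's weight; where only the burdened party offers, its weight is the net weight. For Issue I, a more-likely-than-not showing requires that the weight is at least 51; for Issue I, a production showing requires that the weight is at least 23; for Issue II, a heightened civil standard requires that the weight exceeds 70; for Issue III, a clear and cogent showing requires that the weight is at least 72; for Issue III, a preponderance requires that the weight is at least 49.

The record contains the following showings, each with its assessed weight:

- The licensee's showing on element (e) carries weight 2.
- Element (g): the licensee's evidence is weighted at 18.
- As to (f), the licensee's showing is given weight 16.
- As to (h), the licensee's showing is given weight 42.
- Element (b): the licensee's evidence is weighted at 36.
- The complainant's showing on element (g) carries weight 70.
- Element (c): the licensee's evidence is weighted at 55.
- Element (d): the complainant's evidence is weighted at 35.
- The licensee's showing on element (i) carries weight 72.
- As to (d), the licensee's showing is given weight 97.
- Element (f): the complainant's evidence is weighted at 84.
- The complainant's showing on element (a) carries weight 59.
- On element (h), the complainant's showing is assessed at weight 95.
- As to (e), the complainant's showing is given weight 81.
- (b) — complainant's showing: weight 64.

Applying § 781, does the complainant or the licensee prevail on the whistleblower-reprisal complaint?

— Issue I —
At Stage I.1 the complainant must meet a more-likely-than-not showing (weight is at least 51): on (a) the weight is 59, ≥ 51, so (a) meets the standard.
  Stage I.1 is satisfied; the complainant continues to bear the burden.
At Stage I.2 the complainant must meet a production showing (weight is at least 23): on (b) the weight is 64 less the opposing 36 gives net 28, ≥ 23, so (b) meets the standard.
  Stage I.2 carried; the burden shifts to the licensee.
At Stage I.3 the licensee must meet a more-likely-than-not showing (weight is at least 51): on (c) the weight is 55, ≥ 51, so (c) meets the standard; on (d) the weight is 97 less the opposing 35 gives net 62, ≥ 51, so (d) meets the standard.
  Stage I.3 carried; the final stage is satisfied.
Every stage carried; the licensee prevails on this issue.
— Issue II —
At Stage II.1 the complainant must meet a heightened civil standard (weight exceeds 70): on (e) the weight is 81 less the opposing 2 gives net 79, which does exceed 70, so (e) meets the standard.
  Stage II.1 is satisfied; the complainant continues to bear the burden.
At Stage II.2 the complainant must meet a heightened civil standard (weight exceeds 70): on (f) the weight is 84 less the opposing 16 gives net 68, which does not exceed 70, so (f) does not meet the standard.
  Not every element is met, so the complainant fails to carry Stage II.2.
So the licensee prevails on this issue.
— Issue III —
At Stage III.1 the complainant must meet a preponderance (weight is at least 49): on (g) the weight is 70 less the opposing 18 gives net 52, ≥ 49, so (g) meets the standard; on (h) the weight is 95 less the opposing 42 gives net 53, ≥ 49, so (h) meets the standard.
  All elements met. The burden passes to the licensee.
At Stage III.2 the licensee must meet a clear and cogent showing (weight is at least 72): on (i) the weight is 72, ≥ 72, so (i) meets the standard.
  Stage III.2 carried; the final stage is satisfied.
All stages carried — the licensee prevails on this issue.
Per-issue: Issue I → licensee; Issue II → licensee; Issue III → licensee. The complainant must prevail on a majority of issues; overall, the licensee prevails.

licensee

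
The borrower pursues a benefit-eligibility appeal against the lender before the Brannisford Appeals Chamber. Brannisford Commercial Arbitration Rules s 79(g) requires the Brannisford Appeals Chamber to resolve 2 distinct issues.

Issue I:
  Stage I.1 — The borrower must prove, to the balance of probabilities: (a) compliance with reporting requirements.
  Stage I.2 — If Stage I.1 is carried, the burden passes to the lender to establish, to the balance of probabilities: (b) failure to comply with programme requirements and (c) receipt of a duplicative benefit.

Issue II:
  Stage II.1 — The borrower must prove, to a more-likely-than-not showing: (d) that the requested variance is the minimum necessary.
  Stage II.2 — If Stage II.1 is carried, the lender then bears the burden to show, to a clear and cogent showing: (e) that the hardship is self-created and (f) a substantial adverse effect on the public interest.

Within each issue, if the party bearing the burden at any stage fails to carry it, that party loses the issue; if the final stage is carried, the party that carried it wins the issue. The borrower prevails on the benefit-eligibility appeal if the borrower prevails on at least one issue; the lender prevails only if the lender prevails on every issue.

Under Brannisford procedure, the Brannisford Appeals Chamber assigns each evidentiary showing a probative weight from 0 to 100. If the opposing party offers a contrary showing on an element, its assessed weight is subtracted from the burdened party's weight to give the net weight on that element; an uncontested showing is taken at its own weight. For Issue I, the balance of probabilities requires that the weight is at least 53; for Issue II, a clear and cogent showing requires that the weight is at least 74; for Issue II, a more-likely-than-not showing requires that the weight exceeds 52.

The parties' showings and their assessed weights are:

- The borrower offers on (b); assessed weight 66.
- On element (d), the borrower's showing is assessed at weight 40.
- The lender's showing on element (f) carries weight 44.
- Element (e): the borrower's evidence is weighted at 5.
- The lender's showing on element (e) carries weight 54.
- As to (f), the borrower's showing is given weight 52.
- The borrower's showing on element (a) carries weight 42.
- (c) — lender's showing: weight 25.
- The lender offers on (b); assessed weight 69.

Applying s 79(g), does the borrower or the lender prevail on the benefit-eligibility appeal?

lender

— Issue I —
Stage I.1 (borrower, the balance of probabilities, weight is at least 53): (a) 42 < 53 — fails.
  Not every element is met, so the borrower fails to carry Stage I.1.
So the lender prevails on this issue.
— Issue II —
Stage II.1 — burden on borrower; standard: a more-likely-than-not showing (weight exceeds 52).
    (d): 40 ≤ 52 [not met]
  Stage II.1 not carried; the borrower fails its burden.
The lender prevails on this issue.
Per-issue: Issue I → lender; Issue II → lender. The borrower must prevail on at least one issue; overall, the lender prevails.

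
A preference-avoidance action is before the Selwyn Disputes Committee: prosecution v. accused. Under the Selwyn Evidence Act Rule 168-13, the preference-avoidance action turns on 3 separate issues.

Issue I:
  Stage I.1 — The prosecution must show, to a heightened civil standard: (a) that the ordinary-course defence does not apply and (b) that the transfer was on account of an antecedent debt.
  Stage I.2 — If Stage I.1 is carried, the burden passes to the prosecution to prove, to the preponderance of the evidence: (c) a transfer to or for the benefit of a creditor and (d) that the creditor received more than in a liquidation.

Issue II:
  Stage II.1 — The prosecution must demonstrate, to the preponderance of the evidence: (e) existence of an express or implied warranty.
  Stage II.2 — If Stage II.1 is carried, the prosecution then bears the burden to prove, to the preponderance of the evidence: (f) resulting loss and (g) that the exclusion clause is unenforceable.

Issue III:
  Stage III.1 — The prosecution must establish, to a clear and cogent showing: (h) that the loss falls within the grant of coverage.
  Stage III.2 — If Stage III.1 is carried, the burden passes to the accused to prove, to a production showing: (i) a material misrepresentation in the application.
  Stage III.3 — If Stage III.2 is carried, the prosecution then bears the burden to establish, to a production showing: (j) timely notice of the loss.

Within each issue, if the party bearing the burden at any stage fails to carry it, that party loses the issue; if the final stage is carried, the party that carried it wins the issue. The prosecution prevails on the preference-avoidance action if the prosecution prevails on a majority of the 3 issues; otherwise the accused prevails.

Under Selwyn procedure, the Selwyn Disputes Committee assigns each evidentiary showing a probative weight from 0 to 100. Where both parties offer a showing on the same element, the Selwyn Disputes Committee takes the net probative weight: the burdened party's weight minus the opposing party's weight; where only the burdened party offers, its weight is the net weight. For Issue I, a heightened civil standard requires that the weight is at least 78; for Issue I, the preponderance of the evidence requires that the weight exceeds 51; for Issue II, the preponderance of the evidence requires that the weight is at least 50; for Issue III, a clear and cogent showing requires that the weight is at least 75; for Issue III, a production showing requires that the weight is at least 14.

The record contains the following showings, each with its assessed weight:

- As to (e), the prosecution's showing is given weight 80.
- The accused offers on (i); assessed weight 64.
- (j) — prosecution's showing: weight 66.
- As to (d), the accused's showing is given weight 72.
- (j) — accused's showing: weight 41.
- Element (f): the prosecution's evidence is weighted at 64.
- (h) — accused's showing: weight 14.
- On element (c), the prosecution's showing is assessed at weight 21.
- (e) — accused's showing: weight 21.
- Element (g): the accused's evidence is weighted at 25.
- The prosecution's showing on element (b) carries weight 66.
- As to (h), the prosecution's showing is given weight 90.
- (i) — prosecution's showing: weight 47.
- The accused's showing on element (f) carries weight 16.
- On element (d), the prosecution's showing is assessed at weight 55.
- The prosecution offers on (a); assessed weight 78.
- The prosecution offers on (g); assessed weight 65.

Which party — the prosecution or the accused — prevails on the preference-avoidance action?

accused

— Issue I —
Stage I.1 (prosecution, a heightened civil standard, weight is at least 78): (a) 78 ≥ 78 — meets; (b) 66 < 78 — fails.
  Not every element is met, so the prosecution fails to carry Stage I.1.
So the accused prevails on this issue.
— Issue II —
Stage II.1 — burden on prosecution; standard: the preponderance of the evidence (weight is at least 50).
    (e): 80 − 21 = 59 ≥ 50 [met]
  Stage II.1 carried; the burden remains with the prosecution.
Stage II.2 — burden on prosecution; standard: the preponderance of the evidence (weight is at least 50).
    (f): 64 − 16 = 48 < 50 [not met]
    (g): 65 − 25 = 40 < 50 [not met]
  Not every element is met, so the prosecution fails to carry Stage II.2.
So the accused prevails on this issue.
— Issue III —
At Stage III.1 the prosecution must meet a clear and cogent showing (weight is at least 75): on (h) the weight is 90 less the opposing 14 gives net 76, which does reach 75, so (h) meets the standard.
  Stage III.1 is satisfied; the onus moves to the accused.
At Stage III.2 the accused must meet a production showing (weight is at least 14): on (i) the weight is 64 less the opposing 47 gives net 17, which does reach 14, so (i) meets the standard.
  Stage III.2 carried; the burden shifts to the prosecution.
At Stage III.3 the prosecution must meet a production showing (weight is at least 14): on (j) the weight is 66 less the opposing 41 gives net 25, which does reach 14, so (j) meets the standard.
  All elements met at the final stage.
With every stage satisfied, the prosecution prevails on this issue.
Per-issue: Issue I → accused; Issue II → accused; Issue III → prosecution. The prosecution must prevail on a majority of issues; overall, the accused prevails.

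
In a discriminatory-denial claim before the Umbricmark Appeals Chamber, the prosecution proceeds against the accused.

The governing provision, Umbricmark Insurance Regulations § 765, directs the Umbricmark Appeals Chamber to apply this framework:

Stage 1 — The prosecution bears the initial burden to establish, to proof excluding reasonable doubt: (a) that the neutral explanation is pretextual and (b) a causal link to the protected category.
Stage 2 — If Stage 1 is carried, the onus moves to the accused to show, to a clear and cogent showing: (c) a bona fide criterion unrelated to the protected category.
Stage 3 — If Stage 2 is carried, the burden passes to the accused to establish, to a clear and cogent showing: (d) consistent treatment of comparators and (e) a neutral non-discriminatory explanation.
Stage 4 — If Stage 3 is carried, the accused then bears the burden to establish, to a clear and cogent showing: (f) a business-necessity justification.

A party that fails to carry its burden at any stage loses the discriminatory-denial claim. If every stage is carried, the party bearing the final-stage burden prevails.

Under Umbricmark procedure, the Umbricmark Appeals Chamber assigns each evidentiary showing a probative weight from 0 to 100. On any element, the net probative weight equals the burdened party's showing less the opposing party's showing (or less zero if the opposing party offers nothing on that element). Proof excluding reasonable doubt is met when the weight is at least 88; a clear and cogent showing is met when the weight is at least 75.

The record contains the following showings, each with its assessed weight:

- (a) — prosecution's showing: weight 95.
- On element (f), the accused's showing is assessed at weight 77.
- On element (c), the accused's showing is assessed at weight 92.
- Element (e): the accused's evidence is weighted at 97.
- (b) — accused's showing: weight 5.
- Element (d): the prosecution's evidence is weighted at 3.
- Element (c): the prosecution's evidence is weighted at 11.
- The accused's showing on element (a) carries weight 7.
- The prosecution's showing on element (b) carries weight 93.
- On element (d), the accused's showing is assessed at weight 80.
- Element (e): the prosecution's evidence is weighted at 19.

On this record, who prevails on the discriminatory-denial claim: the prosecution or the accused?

accused

Stage 1 — burden on prosecution; standard: proof excluding reasonable doubt (weight is at least 88).
    (a): 95 − 7 = 88 ≥ 88 [met]
    (b): 93 − 5 = 88 ≥ 88 [met]
  Stage 1 carried; the burden shifts to the accused.
Stage 2 — burden on accused; standard: a clear and cogent showing (weight is at least 75).
    (c): 92 − 11 = 81 ≥ 75 [met]
  All elements met. The accused retains the burden for Stage 3.
Stage 3 — burden on accused; standard: a clear and cogent showing (weight is at least 75).
    (d): 80 − 3 = 77 ≥ 75 [met]
    (e): 97 − 19 = 78 ≥ 75 [met]
  Stage 3 carried; the burden remains with the accused.
Stage 4 — burden on accused; standard: a clear and cogent showing (weight is at least 75).
    (f): 77 ≥ 75 [met]
  All elements met at the final stage.
With every stage satisfied, the accused prevails.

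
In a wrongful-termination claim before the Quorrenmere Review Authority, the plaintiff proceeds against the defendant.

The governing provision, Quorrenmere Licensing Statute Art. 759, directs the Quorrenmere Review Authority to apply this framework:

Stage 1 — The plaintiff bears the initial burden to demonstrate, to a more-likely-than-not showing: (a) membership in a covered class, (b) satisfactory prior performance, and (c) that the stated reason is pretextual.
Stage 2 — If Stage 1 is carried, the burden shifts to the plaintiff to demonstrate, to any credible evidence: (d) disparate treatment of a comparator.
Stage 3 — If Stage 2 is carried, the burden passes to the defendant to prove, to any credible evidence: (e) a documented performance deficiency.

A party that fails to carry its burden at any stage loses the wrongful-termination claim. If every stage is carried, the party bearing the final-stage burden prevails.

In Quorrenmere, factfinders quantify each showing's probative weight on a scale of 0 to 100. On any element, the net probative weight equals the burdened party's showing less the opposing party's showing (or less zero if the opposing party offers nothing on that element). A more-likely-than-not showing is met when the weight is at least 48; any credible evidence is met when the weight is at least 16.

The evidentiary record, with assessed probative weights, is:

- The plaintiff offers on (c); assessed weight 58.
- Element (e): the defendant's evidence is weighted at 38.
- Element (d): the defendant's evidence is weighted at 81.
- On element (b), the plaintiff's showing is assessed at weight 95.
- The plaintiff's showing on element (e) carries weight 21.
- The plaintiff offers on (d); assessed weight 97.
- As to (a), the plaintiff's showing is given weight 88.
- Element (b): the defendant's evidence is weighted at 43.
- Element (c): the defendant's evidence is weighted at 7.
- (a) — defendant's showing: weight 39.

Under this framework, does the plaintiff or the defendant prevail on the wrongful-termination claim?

Stage 1 (plaintiff, a more-likely-than-not showing, weight is at least 48): (a) net 88−39=49 ≥ 48 — meets; (b) net 95−43=52 ≥ 48 — meets; (c) net 58−7=51 ≥ 48 — meets.
  All elements met. The plaintiff retains the burden for Stage 2.
Stage 2 (plaintiff, any credible evidence, weight is at least 16): (d) net 97−81=16 ≥ 16 — meets.
  The plaintiff carries Stage 2; the defendant now bears the burden.
Stage 3 (defendant, any credible evidence, weight is at least 16): (e) net 38−21=17 ≥ 16 — meets.
  Stage 3 carried; the final stage is satisfied.
All stages carried — the defendant prevails.

defendant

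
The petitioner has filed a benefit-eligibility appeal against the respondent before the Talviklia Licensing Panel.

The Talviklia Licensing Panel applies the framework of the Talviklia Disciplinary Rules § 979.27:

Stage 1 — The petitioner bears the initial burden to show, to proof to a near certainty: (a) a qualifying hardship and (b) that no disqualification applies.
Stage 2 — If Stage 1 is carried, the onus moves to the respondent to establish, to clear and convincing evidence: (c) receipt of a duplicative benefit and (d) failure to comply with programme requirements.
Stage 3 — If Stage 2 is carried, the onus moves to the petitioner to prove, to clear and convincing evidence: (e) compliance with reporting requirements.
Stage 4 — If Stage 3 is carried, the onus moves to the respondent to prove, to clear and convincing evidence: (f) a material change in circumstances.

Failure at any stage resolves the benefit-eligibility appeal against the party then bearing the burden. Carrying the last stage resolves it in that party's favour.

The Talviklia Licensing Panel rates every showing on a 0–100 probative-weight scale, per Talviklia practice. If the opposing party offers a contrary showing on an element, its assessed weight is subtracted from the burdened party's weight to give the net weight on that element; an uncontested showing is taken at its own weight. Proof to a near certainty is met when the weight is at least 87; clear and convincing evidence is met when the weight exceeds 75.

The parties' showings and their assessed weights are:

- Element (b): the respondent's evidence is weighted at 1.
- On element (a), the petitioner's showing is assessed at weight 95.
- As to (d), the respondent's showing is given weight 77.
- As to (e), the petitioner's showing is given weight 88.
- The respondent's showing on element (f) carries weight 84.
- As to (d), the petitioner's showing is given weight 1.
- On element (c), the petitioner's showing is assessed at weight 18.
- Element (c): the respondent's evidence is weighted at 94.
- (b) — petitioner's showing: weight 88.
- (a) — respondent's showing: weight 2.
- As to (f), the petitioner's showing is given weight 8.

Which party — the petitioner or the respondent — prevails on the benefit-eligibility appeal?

respondent

At Stage 1 the petitioner must meet proof to a near certainty (weight is at least 87): on (a) the weight is 95 less the opposing 2 gives net 93, ≥ 87, so (a) meets the standard; on (b) the weight is 88 less the opposing 1 gives net 87, which does reach 87, so (b) meets the standard.
  Stage 1 is satisfied; the onus moves to the respondent.
At Stage 2 the respondent must meet clear and convincing evidence (weight exceeds 75): on (c) the weight is 94 less the opposing 18 gives net 76, > 75, so (c) meets the standard; on (d) the weight is 77 less the opposing 1 gives net 76, > 75, so (d) meets the standard.
  The respondent carries Stage 2; the petitioner now bears the burden.
At Stage 3 the petitioner must meet clear and convincing evidence (weight exceeds 75): on (e) the weight is 88, > 75, so (e) meets the standard.
  The petitioner carries Stage 3; the respondent now bears the burden.
At Stage 4 the respondent must meet clear and convincing evidence (weight exceeds 75): on (f) the weight is 84 less the opposing 8 gives net 76, which does exceed 75, so (f) meets the standard.
  Stage 4 carried; the final stage is satisfied.
All stages carried — the respondent prevails.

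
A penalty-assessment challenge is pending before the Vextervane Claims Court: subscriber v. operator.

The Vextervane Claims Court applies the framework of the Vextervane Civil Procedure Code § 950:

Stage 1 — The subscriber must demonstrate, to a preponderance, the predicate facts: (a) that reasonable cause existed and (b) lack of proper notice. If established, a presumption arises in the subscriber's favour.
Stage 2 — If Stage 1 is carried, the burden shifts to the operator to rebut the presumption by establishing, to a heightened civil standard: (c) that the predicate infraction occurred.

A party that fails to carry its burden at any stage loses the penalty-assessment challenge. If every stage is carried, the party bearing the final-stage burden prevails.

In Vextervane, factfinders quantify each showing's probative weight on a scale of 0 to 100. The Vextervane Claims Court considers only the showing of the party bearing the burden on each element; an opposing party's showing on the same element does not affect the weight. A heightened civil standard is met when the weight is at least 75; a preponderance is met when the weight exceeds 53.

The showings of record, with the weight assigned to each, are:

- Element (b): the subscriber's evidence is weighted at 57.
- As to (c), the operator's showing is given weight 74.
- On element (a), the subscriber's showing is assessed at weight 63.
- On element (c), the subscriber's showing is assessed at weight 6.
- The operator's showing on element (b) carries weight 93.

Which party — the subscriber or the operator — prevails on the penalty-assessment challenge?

subscriber

At Stage 1 the subscriber must meet a preponderance (weight exceeds 53): on (a) the weight is 63, > 53, so (a) meets the standard; on (b) the weight is 57 (the operator's 93 is given no effect), which does exceed 53, so (b) meets the standard.
  All elements met. The burden passes to the operator.
At Stage 2 the operator must meet a heightened civil standard (weight is at least 75): on (c) the weight is 74 (the subscriber's 6 is given no effect), which does not reach 75, so (c) does not meet the standard.
  The operator does not carry Stage 2.
The subscriber prevails.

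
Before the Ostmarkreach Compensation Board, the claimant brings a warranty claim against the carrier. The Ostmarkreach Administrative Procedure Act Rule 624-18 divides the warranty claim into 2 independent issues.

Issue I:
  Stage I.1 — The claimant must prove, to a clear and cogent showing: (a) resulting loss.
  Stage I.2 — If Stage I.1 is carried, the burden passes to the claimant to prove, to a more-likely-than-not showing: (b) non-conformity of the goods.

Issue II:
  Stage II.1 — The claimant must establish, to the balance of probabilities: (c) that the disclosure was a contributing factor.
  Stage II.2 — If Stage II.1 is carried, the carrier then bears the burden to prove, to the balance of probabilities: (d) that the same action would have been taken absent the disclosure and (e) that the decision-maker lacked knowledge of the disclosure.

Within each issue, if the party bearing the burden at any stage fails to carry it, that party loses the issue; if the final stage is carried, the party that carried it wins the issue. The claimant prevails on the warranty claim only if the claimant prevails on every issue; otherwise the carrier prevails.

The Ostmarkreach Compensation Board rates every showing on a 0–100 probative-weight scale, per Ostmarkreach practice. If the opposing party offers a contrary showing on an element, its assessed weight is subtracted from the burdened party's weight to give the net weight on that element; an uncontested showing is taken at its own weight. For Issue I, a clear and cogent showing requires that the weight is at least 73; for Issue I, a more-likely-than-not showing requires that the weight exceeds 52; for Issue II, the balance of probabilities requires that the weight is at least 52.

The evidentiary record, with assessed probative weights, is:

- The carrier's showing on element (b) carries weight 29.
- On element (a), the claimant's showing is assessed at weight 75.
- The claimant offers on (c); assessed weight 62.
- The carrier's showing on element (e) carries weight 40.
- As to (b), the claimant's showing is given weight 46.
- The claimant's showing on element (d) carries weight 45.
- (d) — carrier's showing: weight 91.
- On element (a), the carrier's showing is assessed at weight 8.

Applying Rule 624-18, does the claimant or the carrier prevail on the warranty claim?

carrier

— Issue I —
At Stage I.1 the claimant must meet a clear and cogent showing (weight is at least 73): on (a) the weight is 75 less the opposing 8 gives net 67, < 73, so (a) does not meet the standard.
  The claimant does not carry Stage I.1.
The analysis ends at Stage I.1; the carrier prevails on this issue.
— Issue II —
Stage II.1 (claimant, the balance of probabilities, weight is at least 52): (c) 62 ≥ 52 — meets.
  Stage II.1 carried; the burden shifts to the carrier.
Stage II.2 (carrier, the balance of probabilities, weight is at least 52): (d) net 91−45=46 < 52 — fails; (e) 40 < 52 — fails.
  Not every element is met, so the carrier fails to carry Stage II.2.
So the claimant prevails on this issue.
Per-issue: Issue I → carrier; Issue II → claimant. The claimant must prevail on every issue; overall, the carrier prevails.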